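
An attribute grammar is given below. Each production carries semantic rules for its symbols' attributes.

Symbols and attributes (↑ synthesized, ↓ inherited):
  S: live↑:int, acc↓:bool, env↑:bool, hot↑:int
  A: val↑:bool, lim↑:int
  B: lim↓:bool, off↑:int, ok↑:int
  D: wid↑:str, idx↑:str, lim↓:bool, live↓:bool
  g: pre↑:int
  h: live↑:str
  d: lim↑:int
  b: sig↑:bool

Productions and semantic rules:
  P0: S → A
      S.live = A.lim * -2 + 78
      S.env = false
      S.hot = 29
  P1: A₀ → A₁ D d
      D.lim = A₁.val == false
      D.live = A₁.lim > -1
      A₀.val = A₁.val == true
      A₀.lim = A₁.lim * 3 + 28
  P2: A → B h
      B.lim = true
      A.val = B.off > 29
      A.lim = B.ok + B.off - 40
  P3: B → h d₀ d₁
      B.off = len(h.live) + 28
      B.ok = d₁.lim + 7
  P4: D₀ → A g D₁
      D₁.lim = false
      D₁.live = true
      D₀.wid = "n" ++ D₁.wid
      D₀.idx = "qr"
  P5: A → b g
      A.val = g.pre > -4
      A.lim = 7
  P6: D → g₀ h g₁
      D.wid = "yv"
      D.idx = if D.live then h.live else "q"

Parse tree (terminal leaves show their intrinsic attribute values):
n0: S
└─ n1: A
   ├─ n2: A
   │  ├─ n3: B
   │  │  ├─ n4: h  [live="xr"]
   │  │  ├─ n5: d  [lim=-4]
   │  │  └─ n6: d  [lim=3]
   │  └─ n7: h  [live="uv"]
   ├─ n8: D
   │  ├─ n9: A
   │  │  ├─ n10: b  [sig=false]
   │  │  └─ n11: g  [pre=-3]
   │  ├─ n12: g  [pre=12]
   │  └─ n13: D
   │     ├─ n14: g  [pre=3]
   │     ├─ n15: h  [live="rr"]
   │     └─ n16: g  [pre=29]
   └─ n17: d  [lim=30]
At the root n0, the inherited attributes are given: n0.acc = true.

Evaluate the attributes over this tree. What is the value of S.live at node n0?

22

1. n0.acc = true  [given at root]
2. n3.lim = true  [true]
3. n4.live = "xr"  [terminal]
4. n5.lim = -4  [terminal]
5. n6.lim = 3  [terminal]
6. n3.off = 30  [len(h.live) + 28]
7. n3.ok = 10  [d₁.lim + 7]
8. n7.live = "uv"  [terminal]
9. n2.val = true  [B.off > 29]
10. n2.lim = 0  [B.ok + B.off - 40]
11. n8.lim = false  [A₁.val == false]
12. n8.live = true  [A₁.lim > -1]
13. n10.sig = false  [terminal]
14. n11.pre = -3  [terminal]
15. n9.val = true  [g.pre > -4]
16. n9.lim = 7  [7]
17. n12.pre = 12  [terminal]
18. n13.lim = false  [false]
19. n13.live = true  [true]
20. n14.pre = 3  [terminal]
21. n15.live = "rr"  [terminal]
22. n16.pre = 29  [terminal]
23. n13.wid = "yv"  ["yv"]
24. n13.idx = "rr"  [if D.live then h.live else "q"]
25. n8.wid = "nyv"  ["n" ++ D₁.wid]
26. n8.idx = "qr"  ["qr"]
27. n17.lim = 30  [terminal]
28. n1.val = true  [A₁.val == true]
29. n1.lim = 28  [A₁.lim * 3 + 28]
30. n0.live = 22  [A.lim * -2 + 78]
31. n0.env = false  [false]
32. n0.hot = 29  [29]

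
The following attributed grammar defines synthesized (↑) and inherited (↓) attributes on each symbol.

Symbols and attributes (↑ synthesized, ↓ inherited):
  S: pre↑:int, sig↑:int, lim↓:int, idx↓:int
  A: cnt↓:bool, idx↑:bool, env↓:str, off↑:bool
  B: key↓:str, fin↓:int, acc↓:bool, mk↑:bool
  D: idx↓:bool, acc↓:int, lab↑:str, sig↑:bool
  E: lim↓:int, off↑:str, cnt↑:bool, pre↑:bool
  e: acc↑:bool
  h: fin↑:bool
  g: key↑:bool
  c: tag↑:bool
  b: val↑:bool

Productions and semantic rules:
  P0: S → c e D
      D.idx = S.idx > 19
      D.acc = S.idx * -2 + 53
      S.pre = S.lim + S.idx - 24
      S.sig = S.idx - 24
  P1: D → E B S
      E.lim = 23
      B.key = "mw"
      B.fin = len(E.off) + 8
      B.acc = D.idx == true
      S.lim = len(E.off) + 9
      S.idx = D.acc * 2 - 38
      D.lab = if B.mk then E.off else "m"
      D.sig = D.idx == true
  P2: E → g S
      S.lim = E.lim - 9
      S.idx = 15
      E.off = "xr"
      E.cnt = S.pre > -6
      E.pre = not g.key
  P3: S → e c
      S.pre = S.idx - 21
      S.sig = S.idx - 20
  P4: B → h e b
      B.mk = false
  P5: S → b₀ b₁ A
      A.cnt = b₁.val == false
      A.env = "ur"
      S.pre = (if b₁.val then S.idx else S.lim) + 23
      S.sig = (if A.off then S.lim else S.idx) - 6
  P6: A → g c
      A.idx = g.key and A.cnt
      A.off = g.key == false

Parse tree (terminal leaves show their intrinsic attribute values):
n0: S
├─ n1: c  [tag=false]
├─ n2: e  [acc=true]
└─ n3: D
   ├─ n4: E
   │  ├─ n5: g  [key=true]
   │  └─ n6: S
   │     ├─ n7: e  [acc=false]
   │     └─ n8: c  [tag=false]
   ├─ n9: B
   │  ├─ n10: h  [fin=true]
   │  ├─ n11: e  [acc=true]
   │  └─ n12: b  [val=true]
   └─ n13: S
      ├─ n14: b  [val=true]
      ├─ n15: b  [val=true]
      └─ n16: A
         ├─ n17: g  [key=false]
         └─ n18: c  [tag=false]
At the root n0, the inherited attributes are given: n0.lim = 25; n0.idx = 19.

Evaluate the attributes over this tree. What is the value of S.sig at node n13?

5

1. n0.lim = 25  [given at root]
2. n0.idx = 19  [given at root]
3. n1.tag = false  [terminal]
4. n2.acc = true  [terminal]
5. n3.idx = false  [S.idx > 19]
6. n3.acc = 15  [S.idx * -2 + 53]
7. n4.lim = 23  [23]
8. n5.key = true  [terminal]
9. n6.lim = 14  [E.lim - 9]
10. n6.idx = 15  [15]
11. n7.acc = false  [terminal]
12. n8.tag = false  [terminal]
13. n6.pre = -6  [S.idx - 21]
14. n6.sig = -5  [S.idx - 20]
15. n4.off = "xr"  ["xr"]
16. n4.cnt = false  [S.pre > -6]
17. n4.pre = false  [not g.key]
18. n9.key = "mw"  ["mw"]
19. n9.fin = 10  [len(E.off) + 8]
20. n9.acc = false  [D.idx == true]
21. n10.fin = true  [terminal]
22. n11.acc = true  [terminal]
23. n12.val = true  [terminal]
24. n9.mk = false  [false]
25. n13.lim = 11  [len(E.off) + 9]
26. n13.idx = -8  [D.acc * 2 - 38]
27. n14.val = true  [terminal]
28. n15.val = true  [terminal]
29. n16.cnt = false  [b₁.val == false]
30. n16.env = "ur"  ["ur"]
31. n17.key = false  [terminal]
32. n18.tag = false  [terminal]
33. n16.idx = false  [g.key and A.cnt]
34. n16.off = true  [g.key == false]
35. n13.pre = 15  [(if b₁.val then S.idx else S.lim) + 23]
36. n13.sig = 5  [(if A.off then S.lim else S.idx) - 6]
37. n3.lab = "m"  [if B.mk then E.off else "m"]
38. n3.sig = false  [D.idx == true]
39. n0.pre = 20  [S.lim + S.idx - 24]
40. n0.sig = -5  [S.idx - 24]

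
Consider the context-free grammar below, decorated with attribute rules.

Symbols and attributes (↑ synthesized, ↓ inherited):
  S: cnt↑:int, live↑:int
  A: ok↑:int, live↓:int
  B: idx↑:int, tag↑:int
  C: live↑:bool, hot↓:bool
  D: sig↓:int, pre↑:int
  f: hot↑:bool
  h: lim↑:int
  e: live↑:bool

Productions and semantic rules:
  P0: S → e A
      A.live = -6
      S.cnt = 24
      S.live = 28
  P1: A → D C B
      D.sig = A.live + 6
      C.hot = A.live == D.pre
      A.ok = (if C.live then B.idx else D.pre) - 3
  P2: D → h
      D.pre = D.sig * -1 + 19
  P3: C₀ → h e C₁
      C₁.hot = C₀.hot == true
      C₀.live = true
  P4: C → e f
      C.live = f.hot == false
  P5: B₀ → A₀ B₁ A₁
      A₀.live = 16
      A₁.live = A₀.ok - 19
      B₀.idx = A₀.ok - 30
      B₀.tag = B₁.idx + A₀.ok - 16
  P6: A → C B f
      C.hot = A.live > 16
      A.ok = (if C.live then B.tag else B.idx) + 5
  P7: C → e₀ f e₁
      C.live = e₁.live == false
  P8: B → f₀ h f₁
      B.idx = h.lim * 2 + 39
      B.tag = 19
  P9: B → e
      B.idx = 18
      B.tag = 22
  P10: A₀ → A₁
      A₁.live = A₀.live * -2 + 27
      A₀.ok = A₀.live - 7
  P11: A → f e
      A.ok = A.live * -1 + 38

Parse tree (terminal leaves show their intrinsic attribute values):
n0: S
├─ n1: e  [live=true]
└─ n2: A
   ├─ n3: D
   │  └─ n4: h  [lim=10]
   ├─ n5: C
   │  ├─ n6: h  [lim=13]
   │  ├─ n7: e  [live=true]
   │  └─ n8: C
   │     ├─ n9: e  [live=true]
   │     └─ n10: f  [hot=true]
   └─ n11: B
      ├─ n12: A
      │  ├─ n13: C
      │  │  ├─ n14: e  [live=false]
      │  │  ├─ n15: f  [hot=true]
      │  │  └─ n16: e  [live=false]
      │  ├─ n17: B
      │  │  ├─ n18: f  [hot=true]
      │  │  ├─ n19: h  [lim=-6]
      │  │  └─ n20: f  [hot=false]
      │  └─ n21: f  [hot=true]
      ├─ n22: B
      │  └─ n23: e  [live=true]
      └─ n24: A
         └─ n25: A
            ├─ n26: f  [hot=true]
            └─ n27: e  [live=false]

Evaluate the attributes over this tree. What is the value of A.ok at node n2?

1. n1.live = true  [terminal]
2. n2.live = -6  [-6]
3. n3.sig = 0  [A.live + 6]
4. n4.lim = 10  [terminal]
5. n3.pre = 19  [D.sig * -1 + 19]
6. n5.hot = false  [A.live == D.pre]
7. n6.lim = 13  [terminal]
8. n7.live = true  [terminal]
9. n8.hot = false  [C₀.hot == true]
10. n9.live = true  [terminal]
11. n10.hot = true  [terminal]
12. n8.live = false  [f.hot == false]
13. n5.live = true  [true]
14. n12.live = 16  [16]
15. n13.hot = false  [A.live > 16]
16. n14.live = false  [terminal]
17. n15.hot = true  [terminal]
18. n16.live = false  [terminal]
19. n13.live = true  [e₁.live == false]
20. n18.hot = true  [terminal]
21. n19.lim = -6  [terminal]
22. n20.hot = false  [terminal]
23. n17.idx = 27  [h.lim * 2 + 39]
24. n17.tag = 19  [19]
25. n21.hot = true  [terminal]
26. n12.ok = 24  [(if C.live then B.tag else B.idx) + 5]
27. n23.live = true  [terminal]
28. n22.idx = 18  [18]
29. n22.tag = 22  [22]
30. n24.live = 5  [A₀.ok - 19]
31. n25.live = 17  [A₀.live * -2 + 27]
32. n26.hot = true  [terminal]
33. n27.live = false  [terminal]
34. n25.ok = 21  [A.live * -1 + 38]
35. n24.ok = -2  [A₀.live - 7]
36. n11.idx = -6  [A₀.ok - 30]
37. n11.tag = 26  [B₁.idx + A₀.ok - 16]
38. n2.ok = -9  [(if C.live then B.idx else D.pre) - 3]
39. n0.cnt = 24  [24]
40. n0.live = 28  [28]

-9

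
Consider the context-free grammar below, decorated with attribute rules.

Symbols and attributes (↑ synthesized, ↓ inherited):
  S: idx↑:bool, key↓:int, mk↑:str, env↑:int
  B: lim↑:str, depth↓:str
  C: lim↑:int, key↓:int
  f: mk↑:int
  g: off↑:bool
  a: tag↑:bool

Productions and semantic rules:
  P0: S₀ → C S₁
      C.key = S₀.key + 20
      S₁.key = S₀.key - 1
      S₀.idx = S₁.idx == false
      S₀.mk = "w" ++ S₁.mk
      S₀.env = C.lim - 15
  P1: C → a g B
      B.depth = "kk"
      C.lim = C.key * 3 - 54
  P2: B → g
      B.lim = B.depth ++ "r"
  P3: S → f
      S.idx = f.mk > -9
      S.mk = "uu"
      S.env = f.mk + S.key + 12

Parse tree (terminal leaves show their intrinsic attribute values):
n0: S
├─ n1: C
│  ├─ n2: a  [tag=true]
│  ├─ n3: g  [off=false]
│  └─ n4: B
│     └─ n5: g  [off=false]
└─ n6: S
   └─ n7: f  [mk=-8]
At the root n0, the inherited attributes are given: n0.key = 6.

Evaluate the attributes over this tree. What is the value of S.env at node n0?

1. n0.key = 6  [given at root]
2. n1.key = 26  [S₀.key + 20]
3. n2.tag = true  [terminal]
4. n3.off = false  [terminal]
5. n4.depth = "kk"  ["kk"]
6. n5.off = false  [terminal]
7. n4.lim = "kkr"  [B.depth ++ "r"]
8. n1.lim = 24  [C.key * 3 - 54]
9. n6.key = 5  [S₀.key - 1]
10. n7.mk = -8  [terminal]
11. n6.idx = true  [f.mk > -9]
12. n6.mk = "uu"  ["uu"]
13. n6.env = 9  [f.mk + S.key + 12]
14. n0.idx = false  [S₁.idx == false]
15. n0.mk = "wuu"  ["w" ++ S₁.mk]
16. n0.env = 9  [C.lim - 15]

9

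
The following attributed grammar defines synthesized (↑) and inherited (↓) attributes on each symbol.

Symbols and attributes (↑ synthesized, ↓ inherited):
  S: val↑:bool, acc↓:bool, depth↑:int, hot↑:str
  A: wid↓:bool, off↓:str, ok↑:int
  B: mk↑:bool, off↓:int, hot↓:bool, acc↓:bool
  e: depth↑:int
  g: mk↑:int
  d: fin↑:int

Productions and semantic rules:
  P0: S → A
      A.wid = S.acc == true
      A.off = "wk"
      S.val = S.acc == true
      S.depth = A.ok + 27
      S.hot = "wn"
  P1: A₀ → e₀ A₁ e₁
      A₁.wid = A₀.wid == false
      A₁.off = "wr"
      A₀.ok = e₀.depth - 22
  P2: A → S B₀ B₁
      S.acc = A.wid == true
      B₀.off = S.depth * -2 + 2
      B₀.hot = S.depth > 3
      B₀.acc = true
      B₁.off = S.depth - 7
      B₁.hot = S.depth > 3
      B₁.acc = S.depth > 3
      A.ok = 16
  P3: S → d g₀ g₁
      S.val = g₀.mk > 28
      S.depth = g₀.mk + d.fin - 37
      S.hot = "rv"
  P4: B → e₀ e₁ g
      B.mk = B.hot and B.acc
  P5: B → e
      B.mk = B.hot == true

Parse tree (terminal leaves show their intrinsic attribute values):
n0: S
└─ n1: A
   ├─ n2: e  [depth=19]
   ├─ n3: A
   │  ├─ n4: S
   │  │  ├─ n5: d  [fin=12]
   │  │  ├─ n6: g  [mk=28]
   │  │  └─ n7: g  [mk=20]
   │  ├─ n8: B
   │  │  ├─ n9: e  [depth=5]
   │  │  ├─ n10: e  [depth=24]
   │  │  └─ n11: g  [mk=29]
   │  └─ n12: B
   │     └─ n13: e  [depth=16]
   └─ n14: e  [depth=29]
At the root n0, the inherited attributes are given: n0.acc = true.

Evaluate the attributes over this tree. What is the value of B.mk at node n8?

1. n0.acc = true  [given at root]
2. n1.wid = true  [S.acc == true]
3. n1.off = "wk"  ["wk"]
4. n2.depth = 19  [terminal]
5. n3.wid = false  [A₀.wid == false]
6. n3.off = "wr"  ["wr"]
7. n4.acc = false  [A.wid == true]
8. n5.fin = 12  [terminal]
9. n6.mk = 28  [terminal]
10. n7.mk = 20  [terminal]
11. n4.val = false  [g₀.mk > 28]
12. n4.depth = 3  [g₀.mk + d.fin - 37]
13. n4.hot = "rv"  ["rv"]
14. n8.off = -4  [S.depth * -2 + 2]
15. n8.hot = false  [S.depth > 3]
16. n8.acc = true  [true]
17. n9.depth = 5  [terminal]
18. n10.depth = 24  [terminal]
19. n11.mk = 29  [terminal]
20. n8.mk = false  [B.hot and B.acc]
21. n12.off = -4  [S.depth - 7]
22. n12.hot = false  [S.depth > 3]
23. n12.acc = false  [S.depth > 3]
24. n13.depth = 16  [terminal]
25. n12.mk = false  [B.hot == true]
26. n3.ok = 16  [16]
27. n14.depth = 29  [terminal]
28. n1.ok = -3  [e₀.depth - 22]
29. n0.val = true  [S.acc == true]
30. n0.depth = 24  [A.ok + 27]
31. n0.hot = "wn"  ["wn"]

false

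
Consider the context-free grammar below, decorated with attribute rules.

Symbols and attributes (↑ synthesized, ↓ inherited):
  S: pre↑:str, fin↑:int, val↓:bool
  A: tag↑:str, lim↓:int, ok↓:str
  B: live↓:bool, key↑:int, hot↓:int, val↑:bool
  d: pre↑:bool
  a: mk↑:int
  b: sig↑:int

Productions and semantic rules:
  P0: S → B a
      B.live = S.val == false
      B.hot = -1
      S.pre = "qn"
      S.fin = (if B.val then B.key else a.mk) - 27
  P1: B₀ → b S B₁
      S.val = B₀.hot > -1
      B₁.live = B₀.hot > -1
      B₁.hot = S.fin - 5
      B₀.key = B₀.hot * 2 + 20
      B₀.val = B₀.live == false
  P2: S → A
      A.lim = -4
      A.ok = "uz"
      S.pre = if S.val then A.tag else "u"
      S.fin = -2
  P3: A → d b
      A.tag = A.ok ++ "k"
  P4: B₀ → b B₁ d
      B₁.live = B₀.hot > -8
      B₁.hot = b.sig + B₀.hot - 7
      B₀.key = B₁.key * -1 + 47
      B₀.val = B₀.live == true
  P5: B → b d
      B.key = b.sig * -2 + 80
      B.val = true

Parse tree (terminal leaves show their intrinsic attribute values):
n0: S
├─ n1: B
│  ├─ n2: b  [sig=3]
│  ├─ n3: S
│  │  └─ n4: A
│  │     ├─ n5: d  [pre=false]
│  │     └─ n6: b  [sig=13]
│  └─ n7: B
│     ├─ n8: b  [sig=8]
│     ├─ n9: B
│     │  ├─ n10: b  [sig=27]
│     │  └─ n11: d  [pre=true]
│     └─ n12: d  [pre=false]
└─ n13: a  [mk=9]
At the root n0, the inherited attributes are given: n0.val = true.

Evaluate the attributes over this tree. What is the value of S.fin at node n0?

-9

1. n0.val = true  [given at root]
2. n1.live = false  [S.val == false]
3. n1.hot = -1  [-1]
4. n2.sig = 3  [terminal]
5. n3.val = false  [B₀.hot > -1]
6. n4.lim = -4  [-4]
7. n4.ok = "uz"  ["uz"]
8. n5.pre = false  [terminal]
9. n6.sig = 13  [terminal]
10. n4.tag = "uzk"  [A.ok ++ "k"]
11. n3.pre = "u"  [if S.val then A.tag else "u"]
12. n3.fin = -2  [-2]
13. n7.live = false  [B₀.hot > -1]
14. n7.hot = -7  [S.fin - 5]
15. n8.sig = 8  [terminal]
16. n9.live = true  [B₀.hot > -8]
17. n9.hot = -6  [b.sig + B₀.hot - 7]
18. n10.sig = 27  [terminal]
19. n11.pre = true  [terminal]
20. n9.key = 26  [b.sig * -2 + 80]
21. n9.val = true  [true]
22. n12.pre = false  [terminal]
23. n7.key = 21  [B₁.key * -1 + 47]
24. n7.val = false  [B₀.live == true]
25. n1.key = 18  [B₀.hot * 2 + 20]
26. n1.val = true  [B₀.live == false]
27. n13.mk = 9  [terminal]
28. n0.pre = "qn"  ["qn"]
29. n0.fin = -9  [(if B.val then B.key else a.mk) - 27]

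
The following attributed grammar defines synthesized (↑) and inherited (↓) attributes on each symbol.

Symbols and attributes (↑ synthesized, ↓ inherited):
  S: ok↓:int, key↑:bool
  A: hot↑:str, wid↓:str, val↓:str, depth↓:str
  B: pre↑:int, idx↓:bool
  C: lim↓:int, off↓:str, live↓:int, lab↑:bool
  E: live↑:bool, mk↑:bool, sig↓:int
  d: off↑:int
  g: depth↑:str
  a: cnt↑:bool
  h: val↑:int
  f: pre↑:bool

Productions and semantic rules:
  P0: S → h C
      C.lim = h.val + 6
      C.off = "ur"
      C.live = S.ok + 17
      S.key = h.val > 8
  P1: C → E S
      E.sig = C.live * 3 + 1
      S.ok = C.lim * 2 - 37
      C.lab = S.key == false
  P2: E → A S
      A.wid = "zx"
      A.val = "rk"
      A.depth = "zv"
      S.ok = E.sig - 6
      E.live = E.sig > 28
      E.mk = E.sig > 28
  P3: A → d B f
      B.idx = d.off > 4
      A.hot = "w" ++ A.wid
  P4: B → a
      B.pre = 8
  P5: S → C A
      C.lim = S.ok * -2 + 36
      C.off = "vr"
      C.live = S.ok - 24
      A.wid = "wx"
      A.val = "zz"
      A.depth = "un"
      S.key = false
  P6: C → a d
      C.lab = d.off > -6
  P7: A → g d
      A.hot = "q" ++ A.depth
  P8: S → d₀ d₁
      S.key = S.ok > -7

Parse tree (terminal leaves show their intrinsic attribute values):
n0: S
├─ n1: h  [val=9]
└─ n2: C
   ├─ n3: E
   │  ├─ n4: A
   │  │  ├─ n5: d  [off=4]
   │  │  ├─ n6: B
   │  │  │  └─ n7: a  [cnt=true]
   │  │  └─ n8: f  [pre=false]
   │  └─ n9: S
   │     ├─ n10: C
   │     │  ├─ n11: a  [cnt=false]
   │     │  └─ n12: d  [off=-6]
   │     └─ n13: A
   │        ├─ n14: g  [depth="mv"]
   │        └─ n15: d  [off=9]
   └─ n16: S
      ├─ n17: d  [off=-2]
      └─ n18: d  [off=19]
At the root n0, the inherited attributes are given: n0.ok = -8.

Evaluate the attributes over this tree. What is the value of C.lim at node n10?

-8

1. n0.ok = -8  [given at root]
2. n1.val = 9  [terminal]
3. n2.lim = 15  [h.val + 6]
4. n2.off = "ur"  ["ur"]
5. n2.live = 9  [S.ok + 17]
6. n3.sig = 28  [C.live * 3 + 1]
7. n4.wid = "zx"  ["zx"]
8. n4.val = "rk"  ["rk"]
9. n4.depth = "zv"  ["zv"]
10. n5.off = 4  [terminal]
11. n6.idx = false  [d.off > 4]
12. n7.cnt = true  [terminal]
13. n6.pre = 8  [8]
14. n8.pre = false  [terminal]
15. n4.hot = "wzx"  ["w" ++ A.wid]
16. n9.ok = 22  [E.sig - 6]
17. n10.lim = -8  [S.ok * -2 + 36]
18. n10.off = "vr"  ["vr"]
19. n10.live = -2  [S.ok - 24]
20. n11.cnt = false  [terminal]
21. n12.off = -6  [terminal]
22. n10.lab = false  [d.off > -6]
23. n13.wid = "wx"  ["wx"]
24. n13.val = "zz"  ["zz"]
25. n13.depth = "un"  ["un"]
26. n14.depth = "mv"  [terminal]
27. n15.off = 9  [terminal]
28. n13.hot = "qun"  ["q" ++ A.depth]
29. n9.key = false  [false]
30. n3.live = false  [E.sig > 28]
31. n3.mk = false  [E.sig > 28]
32. n16.ok = -7  [C.lim * 2 - 37]
33. n17.off = -2  [terminal]
34. n18.off = 19  [terminal]
35. n16.key = false  [S.ok > -7]
36. n2.lab = true  [S.key == false]
37. n0.key = true  [h.val > 8]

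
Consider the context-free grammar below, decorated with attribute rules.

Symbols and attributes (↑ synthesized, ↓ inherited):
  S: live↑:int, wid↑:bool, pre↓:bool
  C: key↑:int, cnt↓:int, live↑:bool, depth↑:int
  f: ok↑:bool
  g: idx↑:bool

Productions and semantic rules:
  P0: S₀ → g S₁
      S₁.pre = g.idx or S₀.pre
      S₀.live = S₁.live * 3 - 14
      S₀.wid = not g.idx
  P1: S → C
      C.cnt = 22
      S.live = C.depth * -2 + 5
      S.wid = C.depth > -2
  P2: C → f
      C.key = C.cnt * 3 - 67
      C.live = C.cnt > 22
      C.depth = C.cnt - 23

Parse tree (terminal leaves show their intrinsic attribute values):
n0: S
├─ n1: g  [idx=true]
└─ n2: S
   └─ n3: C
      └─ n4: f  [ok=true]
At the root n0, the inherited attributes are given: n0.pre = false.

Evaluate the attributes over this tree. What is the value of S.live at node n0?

7

1. n0.pre = false  [given at root]
2. n1.idx = true  [terminal]
3. n2.pre = true  [g.idx or S₀.pre]
4. n3.cnt = 22  [22]
5. n4.ok = true  [terminal]
6. n3.key = -1  [C.cnt * 3 - 67]
7. n3.live = false  [C.cnt > 22]
8. n3.depth = -1  [C.cnt - 23]
9. n2.live = 7  [C.depth * -2 + 5]
10. n2.wid = true  [C.depth > -2]
11. n0.live = 7  [S₁.live * 3 - 14]
12. n0.wid = false  [not g.idx]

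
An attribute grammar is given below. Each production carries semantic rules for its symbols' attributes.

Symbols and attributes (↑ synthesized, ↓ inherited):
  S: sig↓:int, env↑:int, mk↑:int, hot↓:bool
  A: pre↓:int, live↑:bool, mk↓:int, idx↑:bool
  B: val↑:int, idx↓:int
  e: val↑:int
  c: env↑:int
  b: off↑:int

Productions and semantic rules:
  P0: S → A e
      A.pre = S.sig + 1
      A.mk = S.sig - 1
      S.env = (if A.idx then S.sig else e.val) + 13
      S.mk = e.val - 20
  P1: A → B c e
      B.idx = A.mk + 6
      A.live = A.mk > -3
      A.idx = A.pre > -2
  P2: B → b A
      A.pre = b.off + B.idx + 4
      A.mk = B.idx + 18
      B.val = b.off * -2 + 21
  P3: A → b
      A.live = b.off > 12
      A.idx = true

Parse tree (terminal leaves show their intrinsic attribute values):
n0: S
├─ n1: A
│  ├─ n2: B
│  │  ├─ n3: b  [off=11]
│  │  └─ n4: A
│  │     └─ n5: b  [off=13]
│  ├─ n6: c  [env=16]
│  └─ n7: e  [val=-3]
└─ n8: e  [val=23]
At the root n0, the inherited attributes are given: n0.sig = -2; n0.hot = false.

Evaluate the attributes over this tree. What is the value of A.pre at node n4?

18

1. n0.sig = -2  [given at root]
2. n0.hot = false  [given at root]
3. n1.pre = -1  [S.sig + 1]
4. n1.mk = -3  [S.sig - 1]
5. n2.idx = 3  [A.mk + 6]
6. n3.off = 11  [terminal]
7. n4.pre = 18  [b.off + B.idx + 4]
8. n4.mk = 21  [B.idx + 18]
9. n5.off = 13  [terminal]
10. n4.live = true  [b.off > 12]
11. n4.idx = true  [true]
12. n2.val = -1  [b.off * -2 + 21]
13. n6.env = 16  [terminal]
14. n7.val = -3  [terminal]
15. n1.live = false  [A.mk > -3]
16. n1.idx = true  [A.pre > -2]
17. n8.val = 23  [terminal]
18. n0.env = 11  [(if A.idx then S.sig else e.val) + 13]
19. n0.mk = 3  [e.val - 20]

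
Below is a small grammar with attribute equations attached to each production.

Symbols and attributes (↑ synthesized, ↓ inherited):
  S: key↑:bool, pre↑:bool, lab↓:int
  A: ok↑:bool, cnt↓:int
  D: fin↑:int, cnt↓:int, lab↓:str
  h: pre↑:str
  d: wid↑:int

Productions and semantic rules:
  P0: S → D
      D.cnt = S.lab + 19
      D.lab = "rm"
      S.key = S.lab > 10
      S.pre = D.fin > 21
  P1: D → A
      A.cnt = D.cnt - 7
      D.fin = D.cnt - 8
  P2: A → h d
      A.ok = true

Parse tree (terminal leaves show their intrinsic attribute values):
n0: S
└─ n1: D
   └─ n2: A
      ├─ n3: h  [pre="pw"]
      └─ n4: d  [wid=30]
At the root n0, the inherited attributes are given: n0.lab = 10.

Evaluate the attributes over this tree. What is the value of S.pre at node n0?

false

1. n0.lab = 10  [given at root]
2. n1.cnt = 29  [S.lab + 19]
3. n1.lab = "rm"  ["rm"]
4. n2.cnt = 22  [D.cnt - 7]
5. n3.pre = "pw"  [terminal]
6. n4.wid = 30  [terminal]
7. n2.ok = true  [true]
8. n1.fin = 21  [D.cnt - 8]
9. n0.key = false  [S.lab > 10]
10. n0.pre = false  [D.fin > 21]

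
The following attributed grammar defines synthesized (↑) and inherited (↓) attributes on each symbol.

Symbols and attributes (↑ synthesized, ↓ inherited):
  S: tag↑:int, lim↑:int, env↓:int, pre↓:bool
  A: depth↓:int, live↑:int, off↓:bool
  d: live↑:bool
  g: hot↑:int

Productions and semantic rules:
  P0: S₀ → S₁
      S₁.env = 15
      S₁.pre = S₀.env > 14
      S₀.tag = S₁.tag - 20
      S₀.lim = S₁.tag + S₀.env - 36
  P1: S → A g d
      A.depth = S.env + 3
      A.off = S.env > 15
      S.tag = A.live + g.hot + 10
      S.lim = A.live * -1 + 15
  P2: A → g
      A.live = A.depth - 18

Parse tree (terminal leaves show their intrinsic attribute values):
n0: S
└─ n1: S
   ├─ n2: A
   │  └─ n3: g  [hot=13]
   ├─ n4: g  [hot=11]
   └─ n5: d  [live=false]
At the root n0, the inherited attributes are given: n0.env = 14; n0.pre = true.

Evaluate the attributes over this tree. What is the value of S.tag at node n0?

1. n0.env = 14  [given at root]
2. n0.pre = true  [given at root]
3. n1.env = 15  [15]
4. n1.pre = false  [S₀.env > 14]
5. n2.depth = 18  [S.env + 3]
6. n2.off = false  [S.env > 15]
7. n3.hot = 13  [terminal]
8. n2.live = 0  [A.depth - 18]
9. n4.hot = 11  [terminal]
10. n5.live = false  [terminal]
11. n1.tag = 21  [A.live + g.hot + 10]
12. n1.lim = 15  [A.live * -1 + 15]
13. n0.tag = 1  [S₁.tag - 20]
14. n0.lim = -1  [S₁.tag + S₀.env - 36]

1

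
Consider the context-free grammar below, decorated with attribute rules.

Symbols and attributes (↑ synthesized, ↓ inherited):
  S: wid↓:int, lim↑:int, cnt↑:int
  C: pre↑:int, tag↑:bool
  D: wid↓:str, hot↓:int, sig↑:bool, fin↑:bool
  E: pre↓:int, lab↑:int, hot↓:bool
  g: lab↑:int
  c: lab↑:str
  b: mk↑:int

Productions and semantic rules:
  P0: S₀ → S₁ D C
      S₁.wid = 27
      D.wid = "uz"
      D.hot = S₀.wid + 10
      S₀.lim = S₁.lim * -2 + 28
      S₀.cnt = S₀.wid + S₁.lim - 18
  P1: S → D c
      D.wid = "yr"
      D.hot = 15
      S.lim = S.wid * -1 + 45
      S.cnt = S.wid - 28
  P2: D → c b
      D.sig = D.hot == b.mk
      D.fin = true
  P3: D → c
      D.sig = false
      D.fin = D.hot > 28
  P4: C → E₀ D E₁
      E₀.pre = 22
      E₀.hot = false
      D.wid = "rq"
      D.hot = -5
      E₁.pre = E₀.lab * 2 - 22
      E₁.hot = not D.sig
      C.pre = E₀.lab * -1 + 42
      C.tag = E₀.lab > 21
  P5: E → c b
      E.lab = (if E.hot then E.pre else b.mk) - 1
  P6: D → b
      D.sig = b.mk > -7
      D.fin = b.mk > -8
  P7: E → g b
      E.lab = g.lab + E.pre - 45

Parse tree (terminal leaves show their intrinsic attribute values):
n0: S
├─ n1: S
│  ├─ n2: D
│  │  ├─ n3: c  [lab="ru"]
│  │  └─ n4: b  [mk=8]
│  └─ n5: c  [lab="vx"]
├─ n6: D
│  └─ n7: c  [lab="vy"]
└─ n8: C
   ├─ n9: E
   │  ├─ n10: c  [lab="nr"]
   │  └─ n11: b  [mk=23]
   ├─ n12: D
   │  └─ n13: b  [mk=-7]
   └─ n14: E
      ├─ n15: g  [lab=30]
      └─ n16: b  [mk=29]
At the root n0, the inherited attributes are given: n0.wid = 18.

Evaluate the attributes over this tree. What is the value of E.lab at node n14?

7

1. n0.wid = 18  [given at root]
2. n1.wid = 27  [27]
3. n2.wid = "yr"  ["yr"]
4. n2.hot = 15  [15]
5. n3.lab = "ru"  [terminal]
6. n4.mk = 8  [terminal]
7. n2.sig = false  [D.hot == b.mk]
8. n2.fin = true  [true]
9. n5.lab = "vx"  [terminal]
10. n1.lim = 18  [S.wid * -1 + 45]
11. n1.cnt = -1  [S.wid - 28]
12. n6.wid = "uz"  ["uz"]
13. n6.hot = 28  [S₀.wid + 10]
14. n7.lab = "vy"  [terminal]
15. n6.sig = false  [false]
16. n6.fin = false  [D.hot > 28]
17. n9.pre = 22  [22]
18. n9.hot = false  [false]
19. n10.lab = "nr"  [terminal]
20. n11.mk = 23  [terminal]
21. n9.lab = 22  [(if E.hot then E.pre else b.mk) - 1]
22. n12.wid = "rq"  ["rq"]
23. n12.hot = -5  [-5]
24. n13.mk = -7  [terminal]
25. n12.sig = false  [b.mk > -7]
26. n12.fin = true  [b.mk > -8]
27. n14.pre = 22  [E₀.lab * 2 - 22]
28. n14.hot = true  [not D.sig]
29. n15.lab = 30  [terminal]
30. n16.mk = 29  [terminal]
31. n14.lab = 7  [g.lab + E.pre - 45]
32. n8.pre = 20  [E₀.lab * -1 + 42]
33. n8.tag = true  [E₀.lab > 21]
34. n0.lim = -8  [S₁.lim * -2 + 28]
35. n0.cnt = 18  [S₀.wid + S₁.lim - 18]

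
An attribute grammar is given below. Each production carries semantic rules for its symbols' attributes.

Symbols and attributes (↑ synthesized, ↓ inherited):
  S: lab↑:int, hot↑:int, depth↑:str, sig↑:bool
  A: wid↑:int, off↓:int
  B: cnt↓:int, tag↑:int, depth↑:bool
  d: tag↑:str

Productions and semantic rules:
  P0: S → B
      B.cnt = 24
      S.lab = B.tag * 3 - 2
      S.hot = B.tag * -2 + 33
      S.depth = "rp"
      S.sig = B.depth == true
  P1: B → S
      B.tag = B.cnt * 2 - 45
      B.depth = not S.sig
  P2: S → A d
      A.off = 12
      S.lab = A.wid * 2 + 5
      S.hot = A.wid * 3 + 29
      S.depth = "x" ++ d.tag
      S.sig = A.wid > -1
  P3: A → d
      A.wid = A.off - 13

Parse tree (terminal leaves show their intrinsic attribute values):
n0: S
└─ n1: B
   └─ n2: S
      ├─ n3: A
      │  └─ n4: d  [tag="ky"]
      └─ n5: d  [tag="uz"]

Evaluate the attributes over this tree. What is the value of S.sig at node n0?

1. n1.cnt = 24  [24]
2. n3.off = 12  [12]
3. n4.tag = "ky"  [terminal]
4. n3.wid = -1  [A.off - 13]
5. n5.tag = "uz"  [terminal]
6. n2.lab = 3  [A.wid * 2 + 5]
7. n2.hot = 26  [A.wid * 3 + 29]
8. n2.depth = "xuz"  ["x" ++ d.tag]
9. n2.sig = false  [A.wid > -1]
10. n1.tag = 3  [B.cnt * 2 - 45]
11. n1.depth = true  [not S.sig]
12. n0.lab = 7  [B.tag * 3 - 2]
13. n0.hot = 27  [B.tag * -2 + 33]
14. n0.depth = "rp"  ["rp"]
15. n0.sig = true  [B.depth == true]

true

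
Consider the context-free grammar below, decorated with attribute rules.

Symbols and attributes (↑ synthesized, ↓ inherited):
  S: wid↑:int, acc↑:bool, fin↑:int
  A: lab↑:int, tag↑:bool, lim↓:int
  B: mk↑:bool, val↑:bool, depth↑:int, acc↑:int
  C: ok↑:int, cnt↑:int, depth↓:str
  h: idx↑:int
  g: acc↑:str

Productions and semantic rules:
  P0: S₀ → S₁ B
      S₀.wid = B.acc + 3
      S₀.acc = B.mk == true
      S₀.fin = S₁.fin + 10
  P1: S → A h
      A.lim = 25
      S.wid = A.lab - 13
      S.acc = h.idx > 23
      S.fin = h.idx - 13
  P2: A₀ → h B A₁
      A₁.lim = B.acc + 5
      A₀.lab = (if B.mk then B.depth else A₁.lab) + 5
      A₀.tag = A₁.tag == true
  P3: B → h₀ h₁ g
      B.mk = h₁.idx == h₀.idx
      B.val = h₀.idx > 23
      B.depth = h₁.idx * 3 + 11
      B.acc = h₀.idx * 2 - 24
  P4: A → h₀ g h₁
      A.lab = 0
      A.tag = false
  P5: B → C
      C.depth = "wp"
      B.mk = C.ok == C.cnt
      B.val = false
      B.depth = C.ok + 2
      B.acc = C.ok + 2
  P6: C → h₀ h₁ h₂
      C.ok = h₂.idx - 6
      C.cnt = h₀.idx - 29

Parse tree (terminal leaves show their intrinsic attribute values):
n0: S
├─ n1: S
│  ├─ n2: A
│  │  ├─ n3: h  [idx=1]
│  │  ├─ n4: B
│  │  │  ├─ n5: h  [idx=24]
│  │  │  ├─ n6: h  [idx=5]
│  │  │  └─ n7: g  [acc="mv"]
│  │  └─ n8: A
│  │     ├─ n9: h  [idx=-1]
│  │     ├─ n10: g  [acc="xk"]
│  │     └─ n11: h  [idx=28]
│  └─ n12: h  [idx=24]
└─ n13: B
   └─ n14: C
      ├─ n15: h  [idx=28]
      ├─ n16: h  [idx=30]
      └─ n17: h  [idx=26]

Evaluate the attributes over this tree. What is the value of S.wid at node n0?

25

1. n2.lim = 25  [25]
2. n3.idx = 1  [terminal]
3. n5.idx = 24  [terminal]
4. n6.idx = 5  [terminal]
5. n7.acc = "mv"  [terminal]
6. n4.mk = false  [h₁.idx == h₀.idx]
7. n4.val = true  [h₀.idx > 23]
8. n4.depth = 26  [h₁.idx * 3 + 11]
9. n4.acc = 24  [h₀.idx * 2 - 24]
10. n8.lim = 29  [B.acc + 5]
11. n9.idx = -1  [terminal]
12. n10.acc = "xk"  [terminal]
13. n11.idx = 28  [terminal]
14. n8.lab = 0  [0]
15. n8.tag = false  [false]
16. n2.lab = 5  [(if B.mk then B.depth else A₁.lab) + 5]
17. n2.tag = false  [A₁.tag == true]
18. n12.idx = 24  [terminal]
19. n1.wid = -8  [A.lab - 13]
20. n1.acc = true  [h.idx > 23]
21. n1.fin = 11  [h.idx - 13]
22. n14.depth = "wp"  ["wp"]
23. n15.idx = 28  [terminal]
24. n16.idx = 30  [terminal]
25. n17.idx = 26  [terminal]
26. n14.ok = 20  [h₂.idx - 6]
27. n14.cnt = -1  [h₀.idx - 29]
28. n13.mk = false  [C.ok == C.cnt]
29. n13.val = false  [false]
30. n13.depth = 22  [C.ok + 2]
31. n13.acc = 22  [C.ok + 2]
32. n0.wid = 25  [B.acc + 3]
33. n0.acc = false  [B.mk == true]
34. n0.fin = 21  [S₁.fin + 10]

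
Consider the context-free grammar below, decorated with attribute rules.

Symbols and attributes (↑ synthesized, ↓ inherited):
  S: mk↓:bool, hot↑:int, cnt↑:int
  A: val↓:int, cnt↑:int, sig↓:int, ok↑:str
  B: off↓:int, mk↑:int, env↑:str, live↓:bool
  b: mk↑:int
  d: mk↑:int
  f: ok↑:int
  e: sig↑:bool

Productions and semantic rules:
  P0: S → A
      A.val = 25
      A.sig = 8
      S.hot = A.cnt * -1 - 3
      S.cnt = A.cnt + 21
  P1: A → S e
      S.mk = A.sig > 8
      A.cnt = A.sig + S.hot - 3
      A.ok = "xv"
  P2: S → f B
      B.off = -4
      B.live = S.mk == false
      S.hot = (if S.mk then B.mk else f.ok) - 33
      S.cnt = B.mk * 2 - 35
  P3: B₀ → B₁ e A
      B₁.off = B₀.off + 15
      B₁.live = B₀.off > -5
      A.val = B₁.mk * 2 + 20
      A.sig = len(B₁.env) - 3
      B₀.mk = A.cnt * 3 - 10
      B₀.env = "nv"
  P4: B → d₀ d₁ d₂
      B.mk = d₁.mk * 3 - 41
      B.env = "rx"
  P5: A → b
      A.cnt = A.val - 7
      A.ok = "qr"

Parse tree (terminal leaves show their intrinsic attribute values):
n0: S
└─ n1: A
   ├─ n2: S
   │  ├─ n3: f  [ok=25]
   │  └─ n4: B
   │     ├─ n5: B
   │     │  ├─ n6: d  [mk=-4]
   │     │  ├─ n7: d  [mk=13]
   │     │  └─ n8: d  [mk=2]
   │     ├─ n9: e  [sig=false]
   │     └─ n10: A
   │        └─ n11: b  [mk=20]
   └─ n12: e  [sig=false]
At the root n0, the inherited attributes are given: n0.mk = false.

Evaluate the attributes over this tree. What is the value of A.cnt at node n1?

-3

1. n0.mk = false  [given at root]
2. n1.val = 25  [25]
3. n1.sig = 8  [8]
4. n2.mk = false  [A.sig > 8]
5. n3.ok = 25  [terminal]
6. n4.off = -4  [-4]
7. n4.live = true  [S.mk == false]
8. n5.off = 11  [B₀.off + 15]
9. n5.live = true  [B₀.off > -5]
10. n6.mk = -4  [terminal]
11. n7.mk = 13  [terminal]
12. n8.mk = 2  [terminal]
13. n5.mk = -2  [d₁.mk * 3 - 41]
14. n5.env = "rx"  ["rx"]
15. n9.sig = false  [terminal]
16. n10.val = 16  [B₁.mk * 2 + 20]
17. n10.sig = -1  [len(B₁.env) - 3]
18. n11.mk = 20  [terminal]
19. n10.cnt = 9  [A.val - 7]
20. n10.ok = "qr"  ["qr"]
21. n4.mk = 17  [A.cnt * 3 - 10]
22. n4.env = "nv"  ["nv"]
23. n2.hot = -8  [(if S.mk then B.mk else f.ok) - 33]
24. n2.cnt = -1  [B.mk * 2 - 35]
25. n12.sig = false  [terminal]
26. n1.cnt = -3  [A.sig + S.hot - 3]
27. n1.ok = "xv"  ["xv"]
28. n0.hot = 0  [A.cnt * -1 - 3]
29. n0.cnt = 18  [A.cnt + 21]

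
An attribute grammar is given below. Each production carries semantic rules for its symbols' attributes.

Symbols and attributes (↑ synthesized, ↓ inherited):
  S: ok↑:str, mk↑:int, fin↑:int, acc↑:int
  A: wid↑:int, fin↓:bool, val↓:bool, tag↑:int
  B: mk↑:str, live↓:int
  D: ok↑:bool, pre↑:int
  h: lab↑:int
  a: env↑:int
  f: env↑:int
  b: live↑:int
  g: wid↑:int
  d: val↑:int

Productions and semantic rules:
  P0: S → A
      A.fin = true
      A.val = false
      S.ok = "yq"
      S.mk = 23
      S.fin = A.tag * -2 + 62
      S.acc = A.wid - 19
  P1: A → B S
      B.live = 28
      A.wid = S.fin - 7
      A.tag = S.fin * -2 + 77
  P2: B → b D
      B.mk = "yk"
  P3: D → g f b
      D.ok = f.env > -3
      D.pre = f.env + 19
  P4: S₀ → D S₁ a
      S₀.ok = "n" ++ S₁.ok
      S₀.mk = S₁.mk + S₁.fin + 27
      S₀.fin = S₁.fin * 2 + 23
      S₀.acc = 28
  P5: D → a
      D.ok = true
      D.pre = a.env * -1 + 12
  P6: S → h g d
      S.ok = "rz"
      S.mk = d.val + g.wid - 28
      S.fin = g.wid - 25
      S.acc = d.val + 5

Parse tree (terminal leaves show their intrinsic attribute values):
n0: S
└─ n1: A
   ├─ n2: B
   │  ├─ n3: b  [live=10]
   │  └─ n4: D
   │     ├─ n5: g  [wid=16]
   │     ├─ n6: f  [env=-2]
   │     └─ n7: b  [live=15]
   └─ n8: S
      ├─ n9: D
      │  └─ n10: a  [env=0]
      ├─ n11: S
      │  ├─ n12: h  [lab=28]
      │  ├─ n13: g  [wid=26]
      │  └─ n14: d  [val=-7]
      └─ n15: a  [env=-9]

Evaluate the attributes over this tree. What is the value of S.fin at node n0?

1. n1.fin = true  [true]
2. n1.val = false  [false]
3. n2.live = 28  [28]
4. n3.live = 10  [terminal]
5. n5.wid = 16  [terminal]
6. n6.env = -2  [terminal]
7. n7.live = 15  [terminal]
8. n4.ok = true  [f.env > -3]
9. n4.pre = 17  [f.env + 19]
10. n2.mk = "yk"  ["yk"]
11. n10.env = 0  [terminal]
12. n9.ok = true  [true]
13. n9.pre = 12  [a.env * -1 + 12]
14. n12.lab = 28  [terminal]
15. n13.wid = 26  [terminal]
16. n14.val = -7  [terminal]
17. n11.ok = "rz"  ["rz"]
18. n11.mk = -9  [d.val + g.wid - 28]
19. n11.fin = 1  [g.wid - 25]
20. n11.acc = -2  [d.val + 5]
21. n15.env = -9  [terminal]
22. n8.ok = "nrz"  ["n" ++ S₁.ok]
23. n8.mk = 19  [S₁.mk + S₁.fin + 27]
24. n8.fin = 25  [S₁.fin * 2 + 23]
25. n8.acc = 28  [28]
26. n1.wid = 18  [S.fin - 7]
27. n1.tag = 27  [S.fin * -2 + 77]
28. n0.ok = "yq"  ["yq"]
29. n0.mk = 23  [23]
30. n0.fin = 8  [A.tag * -2 + 62]
31. n0.acc = -1  [A.wid - 19]

8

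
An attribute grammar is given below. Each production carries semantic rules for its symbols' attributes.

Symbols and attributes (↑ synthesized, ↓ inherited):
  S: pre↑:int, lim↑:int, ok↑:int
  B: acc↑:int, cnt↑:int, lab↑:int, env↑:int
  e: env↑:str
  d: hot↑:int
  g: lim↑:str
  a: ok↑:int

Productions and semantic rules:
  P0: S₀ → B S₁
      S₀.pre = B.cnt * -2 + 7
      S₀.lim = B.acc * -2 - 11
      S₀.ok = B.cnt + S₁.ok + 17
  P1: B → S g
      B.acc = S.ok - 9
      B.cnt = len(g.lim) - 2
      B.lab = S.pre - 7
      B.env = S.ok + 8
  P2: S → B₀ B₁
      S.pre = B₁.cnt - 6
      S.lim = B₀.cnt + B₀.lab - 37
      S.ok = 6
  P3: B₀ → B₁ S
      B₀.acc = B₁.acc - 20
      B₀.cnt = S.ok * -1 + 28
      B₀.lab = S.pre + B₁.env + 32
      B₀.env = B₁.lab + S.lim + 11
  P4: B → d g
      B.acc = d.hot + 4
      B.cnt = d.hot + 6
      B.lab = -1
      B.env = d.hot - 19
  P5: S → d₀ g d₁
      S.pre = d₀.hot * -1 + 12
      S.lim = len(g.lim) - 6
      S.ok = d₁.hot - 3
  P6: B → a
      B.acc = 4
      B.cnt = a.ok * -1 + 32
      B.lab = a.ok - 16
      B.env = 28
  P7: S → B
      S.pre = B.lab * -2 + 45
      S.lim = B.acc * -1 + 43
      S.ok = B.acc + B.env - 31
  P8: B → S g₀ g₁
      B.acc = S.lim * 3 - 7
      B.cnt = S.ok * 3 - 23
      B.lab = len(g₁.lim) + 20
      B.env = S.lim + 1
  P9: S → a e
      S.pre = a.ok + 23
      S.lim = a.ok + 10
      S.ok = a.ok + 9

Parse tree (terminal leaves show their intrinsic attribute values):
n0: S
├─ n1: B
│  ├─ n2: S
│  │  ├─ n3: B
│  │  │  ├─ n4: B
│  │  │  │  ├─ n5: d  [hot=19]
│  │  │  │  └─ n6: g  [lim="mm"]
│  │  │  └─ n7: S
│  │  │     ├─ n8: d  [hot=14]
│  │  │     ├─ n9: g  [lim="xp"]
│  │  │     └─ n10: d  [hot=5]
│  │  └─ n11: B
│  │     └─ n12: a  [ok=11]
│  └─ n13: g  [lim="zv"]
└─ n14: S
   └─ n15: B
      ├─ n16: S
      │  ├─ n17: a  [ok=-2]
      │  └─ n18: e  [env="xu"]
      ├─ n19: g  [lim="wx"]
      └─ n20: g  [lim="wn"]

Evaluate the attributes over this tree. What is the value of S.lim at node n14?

26

1. n5.hot = 19  [terminal]
2. n6.lim = "mm"  [terminal]
3. n4.acc = 23  [d.hot + 4]
4. n4.cnt = 25  [d.hot + 6]
5. n4.lab = -1  [-1]
6. n4.env = 0  [d.hot - 19]
7. n8.hot = 14  [terminal]
8. n9.lim = "xp"  [terminal]
9. n10.hot = 5  [terminal]
10. n7.pre = -2  [d₀.hot * -1 + 12]
11. n7.lim = -4  [len(g.lim) - 6]
12. n7.ok = 2  [d₁.hot - 3]
13. n3.acc = 3  [B₁.acc - 20]
14. n3.cnt = 26  [S.ok * -1 + 28]
15. n3.lab = 30  [S.pre + B₁.env + 32]
16. n3.env = 6  [B₁.lab + S.lim + 11]
17. n12.ok = 11  [terminal]
18. n11.acc = 4  [4]
19. n11.cnt = 21  [a.ok * -1 + 32]
20. n11.lab = -5  [a.ok - 16]
21. n11.env = 28  [28]
22. n2.pre = 15  [B₁.cnt - 6]
23. n2.lim = 19  [B₀.cnt + B₀.lab - 37]
24. n2.ok = 6  [6]
25. n13.lim = "zv"  [terminal]
26. n1.acc = -3  [S.ok - 9]
27. n1.cnt = 0  [len(g.lim) - 2]
28. n1.lab = 8  [S.pre - 7]
29. n1.env = 14  [S.ok + 8]
30. n17.ok = -2  [terminal]
31. n18.env = "xu"  [terminal]
32. n16.pre = 21  [a.ok + 23]
33. n16.lim = 8  [a.ok + 10]
34. n16.ok = 7  [a.ok + 9]
35. n19.lim = "wx"  [terminal]
36. n20.lim = "wn"  [terminal]
37. n15.acc = 17  [S.lim * 3 - 7]
38. n15.cnt = -2  [S.ok * 3 - 23]
39. n15.lab = 22  [len(g₁.lim) + 20]
40. n15.env = 9  [S.lim + 1]
41. n14.pre = 1  [B.lab * -2 + 45]
42. n14.lim = 26  [B.acc * -1 + 43]
43. n14.ok = -5  [B.acc + B.env - 31]
44. n0.pre = 7  [B.cnt * -2 + 7]
45. n0.lim = -5  [B.acc * -2 - 11]
46. n0.ok = 12  [B.cnt + S₁.ok + 17]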